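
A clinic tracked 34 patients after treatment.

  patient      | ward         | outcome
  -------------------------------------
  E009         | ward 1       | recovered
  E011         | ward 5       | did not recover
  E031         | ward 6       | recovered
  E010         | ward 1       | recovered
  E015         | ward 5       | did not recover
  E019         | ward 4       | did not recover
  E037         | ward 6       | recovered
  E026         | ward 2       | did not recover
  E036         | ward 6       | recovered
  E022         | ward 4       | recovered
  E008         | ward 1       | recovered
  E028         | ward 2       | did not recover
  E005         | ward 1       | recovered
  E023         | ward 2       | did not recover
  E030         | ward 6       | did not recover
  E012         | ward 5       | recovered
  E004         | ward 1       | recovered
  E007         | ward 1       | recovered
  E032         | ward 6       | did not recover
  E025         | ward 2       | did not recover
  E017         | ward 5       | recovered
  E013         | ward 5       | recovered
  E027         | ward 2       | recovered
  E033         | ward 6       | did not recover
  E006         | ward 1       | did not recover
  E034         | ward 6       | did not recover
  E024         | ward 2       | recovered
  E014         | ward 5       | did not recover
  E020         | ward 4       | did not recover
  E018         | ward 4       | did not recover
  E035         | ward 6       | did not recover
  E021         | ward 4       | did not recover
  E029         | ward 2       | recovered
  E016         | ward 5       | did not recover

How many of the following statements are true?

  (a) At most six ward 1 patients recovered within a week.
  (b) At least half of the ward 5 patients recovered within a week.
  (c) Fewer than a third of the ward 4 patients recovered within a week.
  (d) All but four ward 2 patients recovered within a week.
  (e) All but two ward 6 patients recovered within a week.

(a) ward 1: |A| = 7, |A ∩ B| = 6; needs |A ∩ B| ≤ 6 — true.
(b) ward 5: |A| = 7, |A ∩ B| = 3; needs |A ∩ B| ≥ |A ∖ B| — false.
(c) ward 4: |A| = 5, |A ∩ B| = 1; needs |A ∩ B| / |A| < 1/3 — true.
(d) ward 2: |A| = 7, |A ∩ B| = 3; needs |A ∖ B| = 4 — true.
(e) ward 6: |A| = 8, |A ∩ B| = 3; needs |A ∖ B| = 2 — false.

3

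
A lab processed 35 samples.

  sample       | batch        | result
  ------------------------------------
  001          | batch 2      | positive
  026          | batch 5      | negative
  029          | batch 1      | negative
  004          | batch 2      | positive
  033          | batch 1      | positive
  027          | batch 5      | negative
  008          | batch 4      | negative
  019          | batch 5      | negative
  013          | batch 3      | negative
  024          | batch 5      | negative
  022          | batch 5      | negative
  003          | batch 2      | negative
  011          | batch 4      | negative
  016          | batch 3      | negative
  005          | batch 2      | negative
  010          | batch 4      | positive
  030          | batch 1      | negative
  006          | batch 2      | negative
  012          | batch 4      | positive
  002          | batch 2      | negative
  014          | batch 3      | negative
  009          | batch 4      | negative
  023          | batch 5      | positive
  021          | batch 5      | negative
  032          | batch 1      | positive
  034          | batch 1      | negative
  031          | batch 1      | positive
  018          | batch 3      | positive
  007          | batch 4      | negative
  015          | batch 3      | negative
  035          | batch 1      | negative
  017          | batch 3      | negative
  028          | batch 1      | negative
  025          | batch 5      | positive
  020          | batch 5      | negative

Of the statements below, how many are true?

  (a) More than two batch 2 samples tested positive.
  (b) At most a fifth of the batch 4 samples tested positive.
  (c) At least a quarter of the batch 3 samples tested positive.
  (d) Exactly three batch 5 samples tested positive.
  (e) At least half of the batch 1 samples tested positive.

(a) batch 2: |A| = 6, |A ∩ B| = 2; needs |A ∩ B| > 2 — false.
(b) batch 4: |A| = 6, |A ∩ B| = 2; needs |A ∩ B| / |A| ≤ 1/5 — false.
(c) batch 3: |A| = 6, |A ∩ B| = 1; needs |A ∩ B| / |A| ≥ 1/4 — false.
(d) batch 5: |A| = 9, |A ∩ B| = 2; needs |A ∩ B| = 3 — false.
(e) batch 1: |A| = 8, |A ∩ B| = 3; needs |A ∩ B| ≥ |A ∖ B| — false.

0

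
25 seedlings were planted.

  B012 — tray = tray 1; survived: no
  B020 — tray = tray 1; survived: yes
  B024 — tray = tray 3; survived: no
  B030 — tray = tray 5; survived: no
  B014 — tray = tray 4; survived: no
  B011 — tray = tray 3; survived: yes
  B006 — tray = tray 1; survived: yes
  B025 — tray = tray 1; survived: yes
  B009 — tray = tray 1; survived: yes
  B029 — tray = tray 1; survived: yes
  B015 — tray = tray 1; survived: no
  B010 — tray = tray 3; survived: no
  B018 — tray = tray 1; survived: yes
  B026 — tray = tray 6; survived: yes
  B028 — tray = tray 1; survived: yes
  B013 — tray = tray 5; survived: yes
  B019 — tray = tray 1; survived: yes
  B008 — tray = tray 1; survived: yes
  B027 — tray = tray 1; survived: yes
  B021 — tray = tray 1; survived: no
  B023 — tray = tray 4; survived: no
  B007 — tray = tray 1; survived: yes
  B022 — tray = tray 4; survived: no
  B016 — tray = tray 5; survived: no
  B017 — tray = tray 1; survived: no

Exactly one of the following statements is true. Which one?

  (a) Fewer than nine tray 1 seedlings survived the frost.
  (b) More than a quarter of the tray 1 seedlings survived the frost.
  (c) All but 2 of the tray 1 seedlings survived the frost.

(b)

|A| = 15, |A ∩ B| = 11, |A ∖ B| = 4.
(a) requires |A ∩ B| < 9: false.
(b) requires |A ∩ B| / |A| > 1/4: true.
(c) requires |A ∖ B| = 2: false.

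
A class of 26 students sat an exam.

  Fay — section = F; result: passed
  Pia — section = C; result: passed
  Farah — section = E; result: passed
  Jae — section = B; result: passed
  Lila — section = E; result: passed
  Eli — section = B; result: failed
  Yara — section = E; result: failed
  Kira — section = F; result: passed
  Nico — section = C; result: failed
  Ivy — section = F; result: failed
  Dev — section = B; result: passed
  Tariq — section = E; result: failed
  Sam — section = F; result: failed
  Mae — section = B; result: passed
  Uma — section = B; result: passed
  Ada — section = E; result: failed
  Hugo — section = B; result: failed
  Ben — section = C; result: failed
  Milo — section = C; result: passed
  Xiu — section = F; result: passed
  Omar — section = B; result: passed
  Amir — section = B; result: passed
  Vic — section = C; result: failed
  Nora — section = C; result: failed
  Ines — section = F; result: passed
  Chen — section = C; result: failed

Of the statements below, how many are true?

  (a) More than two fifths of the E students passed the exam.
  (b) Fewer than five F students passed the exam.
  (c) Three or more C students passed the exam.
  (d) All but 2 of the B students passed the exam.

2

(a) E: |A| = 5, |A ∩ B| = 2; needs |A ∩ B| / |A| > 2/5 — false.
(b) F: |A| = 6, |A ∩ B| = 4; needs |A ∩ B| < 5 — true.
(c) C: |A| = 7, |A ∩ B| = 2; needs |A ∩ B| ≥ 3 — false.
(d) B: |A| = 8, |A ∩ B| = 6; needs |A ∖ B| = 2 — true.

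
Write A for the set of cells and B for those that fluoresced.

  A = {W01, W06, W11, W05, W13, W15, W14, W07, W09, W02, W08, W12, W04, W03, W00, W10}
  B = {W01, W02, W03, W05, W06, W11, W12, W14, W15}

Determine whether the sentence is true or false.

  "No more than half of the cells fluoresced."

False

Truth condition: |A ∩ B| ≤ |A ∖ B|.
|A| = 16, |A ∩ B| = 9, |A ∖ B| = 7.
9 > 7, so the statement is false.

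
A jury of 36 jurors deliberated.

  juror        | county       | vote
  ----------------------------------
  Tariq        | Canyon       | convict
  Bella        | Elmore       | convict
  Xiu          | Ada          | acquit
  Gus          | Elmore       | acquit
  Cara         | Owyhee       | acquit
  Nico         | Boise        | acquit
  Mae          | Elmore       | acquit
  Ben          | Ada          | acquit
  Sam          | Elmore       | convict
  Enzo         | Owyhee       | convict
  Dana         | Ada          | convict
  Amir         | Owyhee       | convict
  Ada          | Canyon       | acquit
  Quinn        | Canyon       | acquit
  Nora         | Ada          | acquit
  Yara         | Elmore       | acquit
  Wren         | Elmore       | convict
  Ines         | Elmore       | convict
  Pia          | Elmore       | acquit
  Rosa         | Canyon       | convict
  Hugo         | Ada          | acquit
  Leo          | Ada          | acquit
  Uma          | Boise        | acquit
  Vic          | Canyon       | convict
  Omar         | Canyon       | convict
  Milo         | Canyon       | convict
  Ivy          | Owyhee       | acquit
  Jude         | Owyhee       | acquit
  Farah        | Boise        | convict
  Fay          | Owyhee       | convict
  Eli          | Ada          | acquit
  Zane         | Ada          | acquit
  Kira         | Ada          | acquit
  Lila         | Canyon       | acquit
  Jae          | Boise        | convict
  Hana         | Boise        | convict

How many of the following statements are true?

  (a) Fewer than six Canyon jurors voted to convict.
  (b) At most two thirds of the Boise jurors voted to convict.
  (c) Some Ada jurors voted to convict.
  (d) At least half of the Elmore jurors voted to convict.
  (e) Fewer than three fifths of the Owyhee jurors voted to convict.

(a) Canyon: |A| = 8, |A ∩ B| = 5; needs |A ∩ B| < 6 — true.
(b) Boise: |A| = 5, |A ∩ B| = 3; needs |A ∩ B| / |A| ≤ 2/3 — true.
(c) Ada: |A| = 9, |A ∩ B| = 1; needs A ∩ B ≠ ∅ (|A ∩ B| ≥ 1) — true.
(d) Elmore: |A| = 8, |A ∩ B| = 4; needs |A ∩ B| ≥ |A ∖ B| — true.
(e) Owyhee: |A| = 6, |A ∩ B| = 3; needs |A ∩ B| / |A| < 3/5 — true.

5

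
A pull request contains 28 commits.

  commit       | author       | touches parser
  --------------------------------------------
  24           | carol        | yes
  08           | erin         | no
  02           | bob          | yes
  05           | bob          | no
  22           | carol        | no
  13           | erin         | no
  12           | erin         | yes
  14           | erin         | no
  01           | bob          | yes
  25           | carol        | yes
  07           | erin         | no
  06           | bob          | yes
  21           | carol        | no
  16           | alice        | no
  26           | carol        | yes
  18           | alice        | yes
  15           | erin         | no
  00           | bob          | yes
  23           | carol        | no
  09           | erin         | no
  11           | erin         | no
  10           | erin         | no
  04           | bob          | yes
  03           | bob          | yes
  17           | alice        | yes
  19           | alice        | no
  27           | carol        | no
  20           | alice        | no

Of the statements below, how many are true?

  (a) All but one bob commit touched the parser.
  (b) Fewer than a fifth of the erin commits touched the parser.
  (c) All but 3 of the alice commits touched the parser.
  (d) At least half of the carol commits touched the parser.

(a) bob: |A| = 7, |A ∩ B| = 6; needs |A ∖ B| = 1 — true.
(b) erin: |A| = 9, |A ∩ B| = 1; needs |A ∩ B| / |A| < 1/5 — true.
(c) alice: |A| = 5, |A ∩ B| = 2; needs |A ∖ B| = 3 — true.
(d) carol: |A| = 7, |A ∩ B| = 3; needs |A ∩ B| ≥ |A ∖ B| — false.

3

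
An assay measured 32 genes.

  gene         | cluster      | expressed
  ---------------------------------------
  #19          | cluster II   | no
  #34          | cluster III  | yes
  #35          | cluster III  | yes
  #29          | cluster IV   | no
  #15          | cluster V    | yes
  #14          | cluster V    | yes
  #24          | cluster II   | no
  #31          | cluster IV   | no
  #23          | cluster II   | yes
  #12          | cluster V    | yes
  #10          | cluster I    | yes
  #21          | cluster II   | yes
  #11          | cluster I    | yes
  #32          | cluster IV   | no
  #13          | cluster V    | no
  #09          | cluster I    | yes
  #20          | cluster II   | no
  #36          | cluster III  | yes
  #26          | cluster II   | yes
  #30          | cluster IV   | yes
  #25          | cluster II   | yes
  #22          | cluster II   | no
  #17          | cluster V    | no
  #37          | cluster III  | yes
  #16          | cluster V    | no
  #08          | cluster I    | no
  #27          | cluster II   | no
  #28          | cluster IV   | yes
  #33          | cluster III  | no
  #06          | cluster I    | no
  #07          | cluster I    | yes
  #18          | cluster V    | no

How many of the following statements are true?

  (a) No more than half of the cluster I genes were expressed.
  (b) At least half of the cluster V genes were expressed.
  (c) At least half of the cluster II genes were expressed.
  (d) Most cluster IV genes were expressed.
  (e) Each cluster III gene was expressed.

(a) cluster I: |A| = 6, |A ∩ B| = 4; needs |A ∩ B| ≤ |A ∖ B| — false.
(b) cluster V: |A| = 7, |A ∩ B| = 3; needs |A ∩ B| ≥ |A ∖ B| — false.
(c) cluster II: |A| = 9, |A ∩ B| = 4; needs |A ∩ B| ≥ |A ∖ B| — false.
(d) cluster IV: |A| = 5, |A ∩ B| = 2; needs |A ∩ B| > |A ∖ B| — false.
(e) cluster III: |A| = 5, |A ∩ B| = 4; needs A ⊆ B, i.e. every element of A is in B (|A ∖ B| = 0) — false.

0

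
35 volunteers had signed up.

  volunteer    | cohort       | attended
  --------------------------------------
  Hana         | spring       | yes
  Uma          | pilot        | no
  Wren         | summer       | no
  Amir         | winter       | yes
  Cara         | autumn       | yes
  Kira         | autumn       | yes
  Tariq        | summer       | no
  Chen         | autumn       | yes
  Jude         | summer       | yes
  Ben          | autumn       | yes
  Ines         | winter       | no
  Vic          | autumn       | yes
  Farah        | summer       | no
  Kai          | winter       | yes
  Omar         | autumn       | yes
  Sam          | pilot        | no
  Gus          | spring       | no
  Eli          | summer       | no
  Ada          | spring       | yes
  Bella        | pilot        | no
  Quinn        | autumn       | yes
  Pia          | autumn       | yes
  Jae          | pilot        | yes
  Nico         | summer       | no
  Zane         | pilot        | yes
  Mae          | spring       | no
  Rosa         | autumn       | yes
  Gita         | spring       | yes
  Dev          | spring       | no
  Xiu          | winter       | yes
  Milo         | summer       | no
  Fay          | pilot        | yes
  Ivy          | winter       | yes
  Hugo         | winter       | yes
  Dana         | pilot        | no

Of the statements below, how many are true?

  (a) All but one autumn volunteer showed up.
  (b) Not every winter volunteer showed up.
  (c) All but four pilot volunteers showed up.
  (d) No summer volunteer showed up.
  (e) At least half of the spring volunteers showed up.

(a) autumn: |A| = 9, |A ∩ B| = 9; needs |A ∖ B| = 1 — false.
(b) winter: |A| = 6, |A ∩ B| = 5; needs A ⊄ B (|A ∖ B| ≥ 1) — true.
(c) pilot: |A| = 7, |A ∩ B| = 3; needs |A ∖ B| = 4 — true.
(d) summer: |A| = 7, |A ∩ B| = 1; needs A ∩ B = ∅ (|A ∩ B| = 0) — false.
(e) spring: |A| = 6, |A ∩ B| = 3; needs |A ∩ B| ≥ |A ∖ B| — true.

3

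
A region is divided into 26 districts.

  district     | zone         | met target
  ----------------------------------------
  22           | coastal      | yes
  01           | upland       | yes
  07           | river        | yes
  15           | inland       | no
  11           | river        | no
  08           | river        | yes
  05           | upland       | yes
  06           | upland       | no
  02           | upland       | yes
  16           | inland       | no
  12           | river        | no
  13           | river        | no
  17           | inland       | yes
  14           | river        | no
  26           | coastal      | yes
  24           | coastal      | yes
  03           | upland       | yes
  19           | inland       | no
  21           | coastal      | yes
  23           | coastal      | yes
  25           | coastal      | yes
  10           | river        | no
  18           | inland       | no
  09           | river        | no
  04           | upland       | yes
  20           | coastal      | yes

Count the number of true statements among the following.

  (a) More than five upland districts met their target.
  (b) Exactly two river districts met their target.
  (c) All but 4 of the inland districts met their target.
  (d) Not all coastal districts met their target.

2

(a) upland: |A| = 6, |A ∩ B| = 5; needs |A ∩ B| > 5 — false.
(b) river: |A| = 8, |A ∩ B| = 2; needs |A ∩ B| = 2 — true.
(c) inland: |A| = 5, |A ∩ B| = 1; needs |A ∖ B| = 4 — true.
(d) coastal: |A| = 7, |A ∩ B| = 7; needs A ⊄ B (|A ∖ B| ≥ 1) — false.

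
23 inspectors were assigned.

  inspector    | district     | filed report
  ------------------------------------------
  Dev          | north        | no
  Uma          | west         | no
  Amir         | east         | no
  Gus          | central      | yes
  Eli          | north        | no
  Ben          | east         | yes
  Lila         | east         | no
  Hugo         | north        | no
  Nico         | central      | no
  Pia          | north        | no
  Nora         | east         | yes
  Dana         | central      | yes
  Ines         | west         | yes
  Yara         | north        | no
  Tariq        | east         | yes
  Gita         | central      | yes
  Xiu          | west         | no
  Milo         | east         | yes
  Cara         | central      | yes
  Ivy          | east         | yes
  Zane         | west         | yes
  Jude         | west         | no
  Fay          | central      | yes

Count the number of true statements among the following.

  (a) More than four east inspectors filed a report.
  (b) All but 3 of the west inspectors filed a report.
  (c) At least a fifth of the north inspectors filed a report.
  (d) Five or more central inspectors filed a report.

(a) east: |A| = 7, |A ∩ B| = 5; needs |A ∩ B| > 4 — true.
(b) west: |A| = 5, |A ∩ B| = 2; needs |A ∖ B| = 3 — true.
(c) north: |A| = 5, |A ∩ B| = 0; needs |A ∩ B| / |A| ≥ 1/5 — false.
(d) central: |A| = 6, |A ∩ B| = 5; needs |A ∩ B| ≥ 5 — true.

3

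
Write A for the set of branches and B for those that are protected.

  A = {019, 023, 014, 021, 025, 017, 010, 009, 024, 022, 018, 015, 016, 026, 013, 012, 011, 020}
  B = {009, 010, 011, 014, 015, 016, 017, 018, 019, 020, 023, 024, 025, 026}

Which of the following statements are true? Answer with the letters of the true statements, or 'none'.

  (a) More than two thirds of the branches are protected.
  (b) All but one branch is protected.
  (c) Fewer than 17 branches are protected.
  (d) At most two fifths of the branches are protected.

|A| = 18, |A ∩ B| = 14, |A ∖ B| = 4.
(a) |A ∩ B| / |A| > 2/3: holds.
(b) |A ∖ B| = 1: fails.
(c) |A ∩ B| < 17: holds.
(d) |A ∩ B| / |A| ≤ 2/5: fails.

(a), (c)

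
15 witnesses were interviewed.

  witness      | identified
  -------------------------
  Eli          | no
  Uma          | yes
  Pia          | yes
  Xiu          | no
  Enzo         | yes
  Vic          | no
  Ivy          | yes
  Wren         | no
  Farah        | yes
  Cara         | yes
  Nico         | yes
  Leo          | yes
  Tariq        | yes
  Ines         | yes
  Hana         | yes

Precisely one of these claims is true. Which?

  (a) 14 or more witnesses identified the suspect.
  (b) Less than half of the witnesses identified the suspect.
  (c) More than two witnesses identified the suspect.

(c)

|A| = 15, |A ∩ B| = 11, |A ∖ B| = 4.
(a) requires |A ∩ B| ≥ 14: false.
(b) requires |A ∩ B| < |A ∖ B|: false.
(c) requires |A ∩ B| > 2: true.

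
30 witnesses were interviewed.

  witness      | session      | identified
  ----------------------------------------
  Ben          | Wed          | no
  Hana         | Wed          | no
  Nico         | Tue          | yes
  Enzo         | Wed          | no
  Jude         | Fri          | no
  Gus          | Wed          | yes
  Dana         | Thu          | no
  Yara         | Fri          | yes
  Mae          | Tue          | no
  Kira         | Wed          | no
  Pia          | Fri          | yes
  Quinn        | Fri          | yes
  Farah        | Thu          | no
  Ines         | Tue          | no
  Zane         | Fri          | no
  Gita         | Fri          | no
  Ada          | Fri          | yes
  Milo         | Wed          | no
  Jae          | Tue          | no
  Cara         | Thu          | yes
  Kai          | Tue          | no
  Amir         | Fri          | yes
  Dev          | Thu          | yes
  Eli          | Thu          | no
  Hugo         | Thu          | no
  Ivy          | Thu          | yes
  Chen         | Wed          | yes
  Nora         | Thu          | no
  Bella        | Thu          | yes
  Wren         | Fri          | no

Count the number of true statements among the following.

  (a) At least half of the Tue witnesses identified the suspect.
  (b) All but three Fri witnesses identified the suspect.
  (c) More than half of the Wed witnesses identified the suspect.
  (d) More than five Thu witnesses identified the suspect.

(a) Tue: |A| = 5, |A ∩ B| = 1; needs |A ∩ B| ≥ |A ∖ B| — false.
(b) Fri: |A| = 9, |A ∩ B| = 5; needs |A ∖ B| = 3 — false.
(c) Wed: |A| = 7, |A ∩ B| = 2; needs |A ∩ B| > |A ∖ B| — false.
(d) Thu: |A| = 9, |A ∩ B| = 4; needs |A ∩ B| > 5 — false.

0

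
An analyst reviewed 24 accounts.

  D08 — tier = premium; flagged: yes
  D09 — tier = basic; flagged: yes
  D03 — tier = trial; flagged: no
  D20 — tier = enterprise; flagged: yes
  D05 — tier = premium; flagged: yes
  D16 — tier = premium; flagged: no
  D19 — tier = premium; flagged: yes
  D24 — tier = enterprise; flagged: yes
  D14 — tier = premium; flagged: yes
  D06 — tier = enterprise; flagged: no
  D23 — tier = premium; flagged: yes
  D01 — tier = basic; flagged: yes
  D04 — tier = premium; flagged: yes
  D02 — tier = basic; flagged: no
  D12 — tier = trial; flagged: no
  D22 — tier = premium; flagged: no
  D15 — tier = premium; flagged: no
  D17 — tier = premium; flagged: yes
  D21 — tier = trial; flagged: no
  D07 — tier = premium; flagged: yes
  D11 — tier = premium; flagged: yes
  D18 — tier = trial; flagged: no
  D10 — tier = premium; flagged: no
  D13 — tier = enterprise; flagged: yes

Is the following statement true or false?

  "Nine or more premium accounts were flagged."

'Nine or more premium accounts were flagged' holds iff |A ∩ B| ≥ 9.
A (the restrictor) = {D08, D05, D16, D19, D14, D23, D04, D22, D15, D17, D07, D11, D10}, |A| = 13.
A ∩ B = {D08, D05, D19, D14, D23, D04, D17, D07, D11}, so |A ∩ B| = 9.
|A ∩ B| = 9, so the statement is true.

True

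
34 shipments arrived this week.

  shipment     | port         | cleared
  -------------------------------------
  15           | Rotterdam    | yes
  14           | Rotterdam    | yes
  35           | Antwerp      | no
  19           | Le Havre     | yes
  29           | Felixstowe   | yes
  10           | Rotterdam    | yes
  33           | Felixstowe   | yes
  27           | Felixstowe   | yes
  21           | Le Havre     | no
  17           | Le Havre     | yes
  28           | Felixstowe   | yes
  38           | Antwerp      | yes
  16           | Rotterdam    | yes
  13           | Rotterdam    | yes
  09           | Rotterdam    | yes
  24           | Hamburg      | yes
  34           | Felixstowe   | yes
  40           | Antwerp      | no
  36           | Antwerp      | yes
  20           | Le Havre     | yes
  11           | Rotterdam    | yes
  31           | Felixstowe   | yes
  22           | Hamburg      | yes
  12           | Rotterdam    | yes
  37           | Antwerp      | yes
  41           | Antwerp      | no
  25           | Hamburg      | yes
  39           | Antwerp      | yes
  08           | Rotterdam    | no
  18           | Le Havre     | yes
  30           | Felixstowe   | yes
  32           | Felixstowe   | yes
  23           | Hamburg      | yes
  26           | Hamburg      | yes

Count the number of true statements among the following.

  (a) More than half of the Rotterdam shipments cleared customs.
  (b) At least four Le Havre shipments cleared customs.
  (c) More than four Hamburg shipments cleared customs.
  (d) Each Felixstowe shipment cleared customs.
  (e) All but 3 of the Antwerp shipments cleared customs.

(a) Rotterdam: |A| = 9, |A ∩ B| = 8; needs |A ∩ B| > |A ∖ B| — true.
(b) Le Havre: |A| = 5, |A ∩ B| = 4; needs |A ∩ B| ≥ 4 — true.
(c) Hamburg: |A| = 5, |A ∩ B| = 5; needs |A ∩ B| > 4 — true.
(d) Felixstowe: |A| = 8, |A ∩ B| = 8; needs A ⊆ B, i.e. every element of A is in B (|A ∖ B| = 0) — true.
(e) Antwerp: |A| = 7, |A ∩ B| = 4; needs |A ∖ B| = 3 — true.

5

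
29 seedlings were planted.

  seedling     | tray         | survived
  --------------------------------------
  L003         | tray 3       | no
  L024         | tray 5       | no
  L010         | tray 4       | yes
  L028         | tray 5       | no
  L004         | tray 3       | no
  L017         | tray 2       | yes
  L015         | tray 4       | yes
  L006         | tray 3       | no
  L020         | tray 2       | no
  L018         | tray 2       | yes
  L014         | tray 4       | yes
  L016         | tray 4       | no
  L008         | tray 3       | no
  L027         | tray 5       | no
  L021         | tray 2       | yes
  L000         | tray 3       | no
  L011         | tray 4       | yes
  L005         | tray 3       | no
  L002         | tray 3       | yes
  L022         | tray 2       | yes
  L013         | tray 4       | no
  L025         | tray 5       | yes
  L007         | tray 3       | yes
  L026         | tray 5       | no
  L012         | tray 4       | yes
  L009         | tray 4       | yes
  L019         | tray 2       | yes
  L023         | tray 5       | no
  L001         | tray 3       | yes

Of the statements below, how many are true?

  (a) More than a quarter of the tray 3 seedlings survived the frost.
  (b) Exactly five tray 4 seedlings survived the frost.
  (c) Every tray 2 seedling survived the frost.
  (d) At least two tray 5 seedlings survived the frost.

1

(a) tray 3: |A| = 9, |A ∩ B| = 3; needs |A ∩ B| / |A| > 1/4 — true.
(b) tray 4: |A| = 8, |A ∩ B| = 6; needs |A ∩ B| = 5 — false.
(c) tray 2: |A| = 6, |A ∩ B| = 5; needs A ⊆ B, i.e. every element of A is in B (|A ∖ B| = 0) — false.
(d) tray 5: |A| = 6, |A ∩ B| = 1; needs |A ∩ B| ≥ 2 — false.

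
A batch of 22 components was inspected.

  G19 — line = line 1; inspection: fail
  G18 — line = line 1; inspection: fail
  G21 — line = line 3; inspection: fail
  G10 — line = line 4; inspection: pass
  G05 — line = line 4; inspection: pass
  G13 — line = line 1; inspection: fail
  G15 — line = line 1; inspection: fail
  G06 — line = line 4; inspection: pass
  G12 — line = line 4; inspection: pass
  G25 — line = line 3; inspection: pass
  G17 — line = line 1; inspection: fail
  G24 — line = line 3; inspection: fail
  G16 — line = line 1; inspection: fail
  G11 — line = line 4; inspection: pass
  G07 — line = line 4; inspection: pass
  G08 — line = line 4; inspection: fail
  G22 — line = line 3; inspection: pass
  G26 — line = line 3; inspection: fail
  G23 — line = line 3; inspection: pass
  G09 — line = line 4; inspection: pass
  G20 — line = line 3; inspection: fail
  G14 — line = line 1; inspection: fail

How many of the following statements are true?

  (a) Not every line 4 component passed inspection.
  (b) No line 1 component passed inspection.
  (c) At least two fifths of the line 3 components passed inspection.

3

(a) line 4: |A| = 8, |A ∩ B| = 7; needs A ⊄ B (|A ∖ B| ≥ 1) — true.
(b) line 1: |A| = 7, |A ∩ B| = 0; needs A ∩ B = ∅ (|A ∩ B| = 0) — true.
(c) line 3: |A| = 7, |A ∩ B| = 3; needs |A ∩ B| / |A| ≥ 2/5 — true.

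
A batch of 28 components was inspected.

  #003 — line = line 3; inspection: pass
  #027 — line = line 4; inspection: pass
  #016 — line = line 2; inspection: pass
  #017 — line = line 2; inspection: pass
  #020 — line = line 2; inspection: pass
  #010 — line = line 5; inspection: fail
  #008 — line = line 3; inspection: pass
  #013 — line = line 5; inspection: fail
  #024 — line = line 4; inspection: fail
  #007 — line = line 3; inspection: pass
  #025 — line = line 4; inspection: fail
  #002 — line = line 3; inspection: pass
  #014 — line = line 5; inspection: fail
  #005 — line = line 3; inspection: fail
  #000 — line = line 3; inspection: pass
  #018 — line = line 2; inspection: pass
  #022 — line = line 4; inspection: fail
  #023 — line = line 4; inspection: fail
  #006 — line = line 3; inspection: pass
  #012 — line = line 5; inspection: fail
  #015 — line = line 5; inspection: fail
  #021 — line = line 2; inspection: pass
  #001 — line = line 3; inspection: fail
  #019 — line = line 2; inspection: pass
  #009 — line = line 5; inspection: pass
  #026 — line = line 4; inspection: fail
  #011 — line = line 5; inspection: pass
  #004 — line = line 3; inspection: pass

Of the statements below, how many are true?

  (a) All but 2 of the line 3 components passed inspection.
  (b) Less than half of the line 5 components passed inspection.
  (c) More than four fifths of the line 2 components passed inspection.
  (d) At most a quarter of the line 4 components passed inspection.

4

(a) line 3: |A| = 9, |A ∩ B| = 7; needs |A ∖ B| = 2 — true.
(b) line 5: |A| = 7, |A ∩ B| = 2; needs |A ∩ B| < |A ∖ B| — true.
(c) line 2: |A| = 6, |A ∩ B| = 6; needs |A ∩ B| / |A| > 4/5 — true.
(d) line 4: |A| = 6, |A ∩ B| = 1; needs |A ∩ B| / |A| ≤ 1/4 — true.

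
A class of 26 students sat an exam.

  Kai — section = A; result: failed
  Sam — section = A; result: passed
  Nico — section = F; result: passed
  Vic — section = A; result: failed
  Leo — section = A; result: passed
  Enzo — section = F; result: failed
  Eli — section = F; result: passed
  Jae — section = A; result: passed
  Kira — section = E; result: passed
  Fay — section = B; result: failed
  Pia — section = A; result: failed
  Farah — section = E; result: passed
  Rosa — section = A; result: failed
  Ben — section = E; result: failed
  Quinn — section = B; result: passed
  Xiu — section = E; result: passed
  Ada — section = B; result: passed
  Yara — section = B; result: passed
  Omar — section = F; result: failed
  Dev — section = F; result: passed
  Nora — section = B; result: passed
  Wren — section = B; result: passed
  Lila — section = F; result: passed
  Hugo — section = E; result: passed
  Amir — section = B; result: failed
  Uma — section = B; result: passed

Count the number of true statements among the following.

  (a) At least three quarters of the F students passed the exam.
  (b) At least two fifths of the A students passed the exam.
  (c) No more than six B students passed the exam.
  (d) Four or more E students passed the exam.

3

(a) F: |A| = 6, |A ∩ B| = 4; needs |A ∩ B| / |A| ≥ 3/4 — false.
(b) A: |A| = 7, |A ∩ B| = 3; needs |A ∩ B| / |A| ≥ 2/5 — true.
(c) B: |A| = 8, |A ∩ B| = 6; needs |A ∩ B| ≤ 6 — true.
(d) E: |A| = 5, |A ∩ B| = 4; needs |A ∩ B| ≥ 4 — true.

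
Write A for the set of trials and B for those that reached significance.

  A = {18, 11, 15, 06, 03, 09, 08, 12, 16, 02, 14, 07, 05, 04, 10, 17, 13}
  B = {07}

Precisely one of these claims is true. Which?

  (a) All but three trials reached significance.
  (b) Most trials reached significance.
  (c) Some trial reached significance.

|A| = 17, |A ∩ B| = 1, |A ∖ B| = 16.
(a) requires |A ∖ B| = 3: false.
(b) requires |A ∩ B| > |A ∖ B|: false.
(c) requires A ∩ B ≠ ∅ (|A ∩ B| ≥ 1): true.

(c)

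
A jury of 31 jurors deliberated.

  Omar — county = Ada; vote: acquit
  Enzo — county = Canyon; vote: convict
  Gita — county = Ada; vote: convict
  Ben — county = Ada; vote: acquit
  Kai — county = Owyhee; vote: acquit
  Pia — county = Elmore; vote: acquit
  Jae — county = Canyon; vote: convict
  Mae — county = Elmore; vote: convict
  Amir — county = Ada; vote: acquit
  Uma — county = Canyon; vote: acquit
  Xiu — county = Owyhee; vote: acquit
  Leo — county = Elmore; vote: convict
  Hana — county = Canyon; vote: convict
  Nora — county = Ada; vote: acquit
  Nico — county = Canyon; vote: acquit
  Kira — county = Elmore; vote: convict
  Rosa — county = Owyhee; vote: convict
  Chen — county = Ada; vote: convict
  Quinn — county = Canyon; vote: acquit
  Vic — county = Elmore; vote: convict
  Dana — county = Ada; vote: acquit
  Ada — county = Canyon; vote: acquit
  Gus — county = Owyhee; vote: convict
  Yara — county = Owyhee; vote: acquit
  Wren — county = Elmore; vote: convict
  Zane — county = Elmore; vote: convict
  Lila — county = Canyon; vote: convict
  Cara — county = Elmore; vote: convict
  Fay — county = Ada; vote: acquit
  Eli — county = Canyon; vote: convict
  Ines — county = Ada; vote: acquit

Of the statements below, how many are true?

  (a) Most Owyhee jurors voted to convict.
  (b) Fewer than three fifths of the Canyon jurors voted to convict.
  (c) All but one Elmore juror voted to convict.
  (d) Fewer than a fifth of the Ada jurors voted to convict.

(a) Owyhee: |A| = 5, |A ∩ B| = 2; needs |A ∩ B| > |A ∖ B| — false.
(b) Canyon: |A| = 9, |A ∩ B| = 5; needs |A ∩ B| / |A| < 3/5 — true.
(c) Elmore: |A| = 8, |A ∩ B| = 7; needs |A ∖ B| = 1 — true.
(d) Ada: |A| = 9, |A ∩ B| = 2; needs |A ∩ B| / |A| < 1/5 — false.

2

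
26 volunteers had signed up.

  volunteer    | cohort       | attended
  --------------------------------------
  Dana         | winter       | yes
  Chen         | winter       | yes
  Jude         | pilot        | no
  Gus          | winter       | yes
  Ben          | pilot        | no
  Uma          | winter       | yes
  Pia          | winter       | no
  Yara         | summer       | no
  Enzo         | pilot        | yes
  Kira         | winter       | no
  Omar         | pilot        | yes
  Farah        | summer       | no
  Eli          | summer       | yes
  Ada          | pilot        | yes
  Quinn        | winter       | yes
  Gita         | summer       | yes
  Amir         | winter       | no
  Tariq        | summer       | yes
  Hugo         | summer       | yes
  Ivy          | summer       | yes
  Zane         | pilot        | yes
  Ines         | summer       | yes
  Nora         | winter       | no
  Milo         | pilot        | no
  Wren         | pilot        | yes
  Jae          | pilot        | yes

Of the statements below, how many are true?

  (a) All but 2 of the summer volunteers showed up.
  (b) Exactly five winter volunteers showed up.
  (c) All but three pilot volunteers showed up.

(a) summer: |A| = 8, |A ∩ B| = 6; needs |A ∖ B| = 2 — true.
(b) winter: |A| = 9, |A ∩ B| = 5; needs |A ∩ B| = 5 — true.
(c) pilot: |A| = 9, |A ∩ B| = 6; needs |A ∖ B| = 3 — true.

3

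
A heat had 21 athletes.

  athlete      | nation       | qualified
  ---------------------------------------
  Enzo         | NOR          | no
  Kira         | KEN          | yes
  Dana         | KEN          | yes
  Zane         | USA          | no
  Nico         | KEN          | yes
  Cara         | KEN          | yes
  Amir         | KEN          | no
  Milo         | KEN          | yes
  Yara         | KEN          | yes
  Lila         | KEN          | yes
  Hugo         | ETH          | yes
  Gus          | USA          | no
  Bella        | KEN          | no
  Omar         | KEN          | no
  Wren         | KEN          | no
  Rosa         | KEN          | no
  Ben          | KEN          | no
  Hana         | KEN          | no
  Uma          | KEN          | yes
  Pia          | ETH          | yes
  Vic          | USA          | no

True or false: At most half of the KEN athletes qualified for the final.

Truth condition: |A ∩ B| ≤ |A ∖ B|.
|A| = 15, |A ∩ B| = 8, |A ∖ B| = 7.
8 > 7, so the statement is false.

False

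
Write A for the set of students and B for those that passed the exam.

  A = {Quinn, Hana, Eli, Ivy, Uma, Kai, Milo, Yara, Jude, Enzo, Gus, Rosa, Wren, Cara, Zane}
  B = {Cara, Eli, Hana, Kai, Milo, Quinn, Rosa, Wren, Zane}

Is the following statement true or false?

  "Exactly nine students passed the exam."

Truth condition: |A ∩ B| = 9.
|A| = 15, |A ∩ B| = 9, |A ∖ B| = 6.
|A ∩ B| = 9, so the statement is true.

True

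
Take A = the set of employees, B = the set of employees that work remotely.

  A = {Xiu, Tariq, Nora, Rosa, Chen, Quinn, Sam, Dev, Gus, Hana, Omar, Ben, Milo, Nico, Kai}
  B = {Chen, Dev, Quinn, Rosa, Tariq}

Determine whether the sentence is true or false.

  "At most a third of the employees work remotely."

Truth condition: |A ∩ B| / |A| ≤ 1/3.
|A| = 15, |A ∩ B| = 5, |A ∖ B| = 10.
|A ∩ B|/|A| = 5/15, so the statement is true.

True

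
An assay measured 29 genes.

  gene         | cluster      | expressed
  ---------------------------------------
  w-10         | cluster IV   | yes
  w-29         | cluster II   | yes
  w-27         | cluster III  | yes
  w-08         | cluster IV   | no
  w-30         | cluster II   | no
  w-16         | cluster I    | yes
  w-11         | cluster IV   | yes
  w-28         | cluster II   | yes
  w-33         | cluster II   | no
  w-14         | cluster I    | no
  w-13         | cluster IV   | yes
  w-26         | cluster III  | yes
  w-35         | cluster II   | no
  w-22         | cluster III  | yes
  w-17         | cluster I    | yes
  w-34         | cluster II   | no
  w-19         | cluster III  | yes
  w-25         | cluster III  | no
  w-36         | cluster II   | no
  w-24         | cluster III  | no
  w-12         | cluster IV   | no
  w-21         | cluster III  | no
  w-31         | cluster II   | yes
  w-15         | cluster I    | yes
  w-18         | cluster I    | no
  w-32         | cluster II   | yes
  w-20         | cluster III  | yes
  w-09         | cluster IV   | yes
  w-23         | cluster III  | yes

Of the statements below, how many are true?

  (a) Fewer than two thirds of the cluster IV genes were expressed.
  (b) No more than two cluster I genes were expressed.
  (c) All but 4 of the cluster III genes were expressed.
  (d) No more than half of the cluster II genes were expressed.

1

(a) cluster IV: |A| = 6, |A ∩ B| = 4; needs |A ∩ B| / |A| < 2/3 — false.
(b) cluster I: |A| = 5, |A ∩ B| = 3; needs |A ∩ B| ≤ 2 — false.
(c) cluster III: |A| = 9, |A ∩ B| = 6; needs |A ∖ B| = 4 — false.
(d) cluster II: |A| = 9, |A ∩ B| = 4; needs |A ∩ B| ≤ |A ∖ B| — true.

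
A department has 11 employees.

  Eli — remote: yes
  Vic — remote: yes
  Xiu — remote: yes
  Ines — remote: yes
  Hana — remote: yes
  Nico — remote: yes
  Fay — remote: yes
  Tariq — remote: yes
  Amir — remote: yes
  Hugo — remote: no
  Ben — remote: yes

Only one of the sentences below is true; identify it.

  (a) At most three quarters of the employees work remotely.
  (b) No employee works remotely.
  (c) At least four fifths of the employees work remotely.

(c)

|A| = 11, |A ∩ B| = 10, |A ∖ B| = 1.
(a) requires |A ∩ B| / |A| ≤ 3/4: false.
(b) requires A ∩ B = ∅ (|A ∩ B| = 0): false.
(c) requires |A ∩ B| / |A| ≥ 4/5: true.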